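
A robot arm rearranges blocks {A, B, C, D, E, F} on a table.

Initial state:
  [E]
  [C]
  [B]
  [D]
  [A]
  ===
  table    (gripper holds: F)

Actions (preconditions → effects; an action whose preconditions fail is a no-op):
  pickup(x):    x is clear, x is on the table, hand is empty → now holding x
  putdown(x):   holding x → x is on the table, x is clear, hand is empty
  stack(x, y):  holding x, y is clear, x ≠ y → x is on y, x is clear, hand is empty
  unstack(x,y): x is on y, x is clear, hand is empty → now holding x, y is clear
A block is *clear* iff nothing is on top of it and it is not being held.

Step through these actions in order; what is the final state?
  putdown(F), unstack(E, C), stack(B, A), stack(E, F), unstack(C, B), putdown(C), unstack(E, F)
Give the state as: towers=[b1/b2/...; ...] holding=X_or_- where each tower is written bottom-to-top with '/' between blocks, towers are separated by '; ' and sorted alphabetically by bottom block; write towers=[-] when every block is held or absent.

towers=[A/D/B; C; F] holding=E

step 1 (putdown(F)): towers=[A/D/B/C/E; F] holding=-
step 2 (unstack(E, C)): towers=[A/D/B/C; F] holding=E
step 3 (stack(B, A)) [no-op]: towers=[A/D/B/C; F] holding=E
step 4 (stack(E, F)): towers=[A/D/B/C; F/E] holding=-
step 5 (unstack(C, B)): towers=[A/D/B; F/E] holding=C
step 6 (putdown(C)): towers=[A/D/B; C; F/E] holding=-
step 7 (unstack(E, F)): towers=[A/D/B; C; F] holding=E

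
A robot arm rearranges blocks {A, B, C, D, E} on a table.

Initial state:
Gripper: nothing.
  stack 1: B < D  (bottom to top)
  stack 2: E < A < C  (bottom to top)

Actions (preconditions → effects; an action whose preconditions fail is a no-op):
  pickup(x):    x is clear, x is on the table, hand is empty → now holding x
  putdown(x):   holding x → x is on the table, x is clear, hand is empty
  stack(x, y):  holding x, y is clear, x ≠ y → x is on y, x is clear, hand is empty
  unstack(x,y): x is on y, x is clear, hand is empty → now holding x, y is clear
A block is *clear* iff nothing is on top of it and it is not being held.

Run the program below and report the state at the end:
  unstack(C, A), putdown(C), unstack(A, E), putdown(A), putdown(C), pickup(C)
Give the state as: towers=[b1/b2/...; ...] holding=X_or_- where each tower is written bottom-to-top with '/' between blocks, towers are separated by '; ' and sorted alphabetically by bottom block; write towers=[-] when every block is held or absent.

towers=[A; B/D; E] holding=C

step 1 (unstack(C, A)): towers=[B/D; E/A] holding=C
step 2 (putdown(C)): towers=[B/D; C; E/A] holding=-
step 3 (unstack(A, E)): towers=[B/D; C; E] holding=A
step 4 (putdown(A)): towers=[A; B/D; C; E] holding=-
step 5 (putdown(C)) [no-op]: towers=[A; B/D; C; E] holding=-
step 6 (pickup(C)): towers=[A; B/D; E] holding=C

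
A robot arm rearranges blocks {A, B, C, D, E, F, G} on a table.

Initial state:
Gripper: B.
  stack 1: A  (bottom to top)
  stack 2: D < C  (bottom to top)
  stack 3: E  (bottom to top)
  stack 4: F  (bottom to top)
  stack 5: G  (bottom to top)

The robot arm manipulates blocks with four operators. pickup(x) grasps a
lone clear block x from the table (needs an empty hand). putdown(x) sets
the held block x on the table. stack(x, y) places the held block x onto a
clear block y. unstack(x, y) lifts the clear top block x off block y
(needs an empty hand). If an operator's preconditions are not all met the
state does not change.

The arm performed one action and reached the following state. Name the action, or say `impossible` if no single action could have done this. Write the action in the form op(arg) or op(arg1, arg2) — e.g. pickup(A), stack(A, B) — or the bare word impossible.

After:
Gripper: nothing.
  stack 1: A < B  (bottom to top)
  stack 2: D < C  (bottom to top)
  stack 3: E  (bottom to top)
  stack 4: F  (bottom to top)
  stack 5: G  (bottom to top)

target: towers=[A/B; D/C; E; F; G] holding=-
        putdown(B) → towers=[A; B; D/C; E; F; G] holding=-
       stack(B, F) → towers=[A; D/C; E; F/B; G] holding=-
       stack(B, G) → towers=[A; D/C; E; F; G/B] holding=-
       stack(B, A) → towers=[A/B; D/C; E; F; G] holding=-  ← match
       stack(B, E) → towers=[A; D/C; E/B; F; G] holding=-
       stack(B, C) → towers=[A; D/C/B; E; F; G] holding=-

stack(B, A)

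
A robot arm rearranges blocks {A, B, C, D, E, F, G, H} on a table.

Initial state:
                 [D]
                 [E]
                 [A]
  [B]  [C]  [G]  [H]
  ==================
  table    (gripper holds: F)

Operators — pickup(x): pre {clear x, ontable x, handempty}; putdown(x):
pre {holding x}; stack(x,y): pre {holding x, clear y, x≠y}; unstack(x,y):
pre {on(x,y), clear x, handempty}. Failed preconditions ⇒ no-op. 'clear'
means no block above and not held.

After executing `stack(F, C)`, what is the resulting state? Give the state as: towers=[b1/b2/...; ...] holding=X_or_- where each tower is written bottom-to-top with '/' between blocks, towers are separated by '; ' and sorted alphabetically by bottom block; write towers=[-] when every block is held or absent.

before: towers=[B; C; G; H/A/E/D] holding=F
pre[stack(F, C)]: holding(F) yes, clear(C) yes, F≠C yes
all met → apply stack(F, C)
after:  towers=[B; C/F; G; H/A/E/D] holding=-

towers=[B; C/F; G; H/A/E/D] holding=-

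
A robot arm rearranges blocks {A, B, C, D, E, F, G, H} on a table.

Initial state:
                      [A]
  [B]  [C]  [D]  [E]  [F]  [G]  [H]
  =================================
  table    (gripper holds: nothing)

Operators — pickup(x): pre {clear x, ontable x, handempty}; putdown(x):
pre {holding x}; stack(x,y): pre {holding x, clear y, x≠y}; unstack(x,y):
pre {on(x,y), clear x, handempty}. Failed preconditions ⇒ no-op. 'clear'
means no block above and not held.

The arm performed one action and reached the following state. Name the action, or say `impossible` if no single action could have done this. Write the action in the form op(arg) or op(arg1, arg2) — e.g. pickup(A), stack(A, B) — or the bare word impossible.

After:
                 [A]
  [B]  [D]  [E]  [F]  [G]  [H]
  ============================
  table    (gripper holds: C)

pickup(C)

target: towers=[B; D; E; F/A; G; H] holding=C
         pickup(G) → towers=[B; C; D; E; F/A; H] holding=G
     unstack(A, F) → towers=[B; C; D; E; F; G; H] holding=A
         pickup(E) → towers=[B; C; D; F/A; G; H] holding=E
         pickup(H) → towers=[B; C; D; E; F/A; G] holding=H
         pickup(B) → towers=[C; D; E; F/A; G; H] holding=B
         pickup(D) → towers=[B; C; E; F/A; G; H] holding=D
         pickup(C) → towers=[B; D; E; F/A; G; H] holding=C  ← match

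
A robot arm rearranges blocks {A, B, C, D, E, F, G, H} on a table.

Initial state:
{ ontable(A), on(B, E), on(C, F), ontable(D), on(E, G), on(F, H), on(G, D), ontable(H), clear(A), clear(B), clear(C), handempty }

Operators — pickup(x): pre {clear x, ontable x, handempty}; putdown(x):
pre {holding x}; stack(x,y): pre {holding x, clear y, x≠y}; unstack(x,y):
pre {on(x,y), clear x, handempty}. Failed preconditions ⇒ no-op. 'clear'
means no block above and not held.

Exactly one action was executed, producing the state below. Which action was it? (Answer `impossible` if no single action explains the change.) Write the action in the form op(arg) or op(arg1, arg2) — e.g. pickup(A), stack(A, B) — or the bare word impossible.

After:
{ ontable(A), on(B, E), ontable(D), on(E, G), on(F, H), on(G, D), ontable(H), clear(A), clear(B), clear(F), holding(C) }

target: towers=[A; D/G/E/B; H/F] holding=C
         pickup(A) → towers=[D/G/E/B; H/F/C] holding=A
     unstack(B, E) → towers=[A; D/G/E; H/F/C] holding=B
     unstack(C, F) → towers=[A; D/G/E/B; H/F] holding=C  ← match

unstack(C, F)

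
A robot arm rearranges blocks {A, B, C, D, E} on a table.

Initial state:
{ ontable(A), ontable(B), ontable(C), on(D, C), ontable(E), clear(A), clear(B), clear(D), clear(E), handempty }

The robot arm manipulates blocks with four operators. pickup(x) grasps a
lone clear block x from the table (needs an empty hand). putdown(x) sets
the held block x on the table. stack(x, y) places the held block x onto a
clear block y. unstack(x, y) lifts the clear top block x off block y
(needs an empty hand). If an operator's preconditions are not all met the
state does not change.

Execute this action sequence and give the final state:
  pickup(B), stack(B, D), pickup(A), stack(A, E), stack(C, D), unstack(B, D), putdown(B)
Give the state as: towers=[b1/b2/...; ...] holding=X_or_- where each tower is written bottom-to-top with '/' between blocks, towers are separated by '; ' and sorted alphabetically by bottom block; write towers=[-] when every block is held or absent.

towers=[B; C/D; E/A] holding=-

step 1 (pickup(B)): towers=[A; C/D; E] holding=B
step 2 (stack(B, D)): towers=[A; C/D/B; E] holding=-
step 3 (pickup(A)): towers=[C/D/B; E] holding=A
step 4 (stack(A, E)): towers=[C/D/B; E/A] holding=-
step 5 (stack(C, D)) [no-op]: towers=[C/D/B; E/A] holding=-
step 6 (unstack(B, D)): towers=[C/D; E/A] holding=B
step 7 (putdown(B)): towers=[B; C/D; E/A] holding=-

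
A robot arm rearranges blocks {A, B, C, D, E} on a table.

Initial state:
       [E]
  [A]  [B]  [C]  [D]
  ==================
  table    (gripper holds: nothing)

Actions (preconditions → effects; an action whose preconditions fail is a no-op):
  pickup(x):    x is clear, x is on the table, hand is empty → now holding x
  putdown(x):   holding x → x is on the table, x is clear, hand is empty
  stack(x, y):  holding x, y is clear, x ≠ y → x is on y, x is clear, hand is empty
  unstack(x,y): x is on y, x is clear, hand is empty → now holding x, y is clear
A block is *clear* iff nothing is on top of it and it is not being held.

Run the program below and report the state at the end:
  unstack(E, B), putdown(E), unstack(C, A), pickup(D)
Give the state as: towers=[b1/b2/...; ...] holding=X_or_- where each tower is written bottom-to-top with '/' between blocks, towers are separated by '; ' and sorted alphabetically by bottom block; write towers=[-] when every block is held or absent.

towers=[A; B; C; E] holding=D

step 1 (unstack(E, B)): towers=[A; B; C; D] holding=E
step 2 (putdown(E)): towers=[A; B; C; D; E] holding=-
step 3 (unstack(C, A)) [no-op]: towers=[A; B; C; D; E] holding=-
step 4 (pickup(D)): towers=[A; B; C; E] holding=D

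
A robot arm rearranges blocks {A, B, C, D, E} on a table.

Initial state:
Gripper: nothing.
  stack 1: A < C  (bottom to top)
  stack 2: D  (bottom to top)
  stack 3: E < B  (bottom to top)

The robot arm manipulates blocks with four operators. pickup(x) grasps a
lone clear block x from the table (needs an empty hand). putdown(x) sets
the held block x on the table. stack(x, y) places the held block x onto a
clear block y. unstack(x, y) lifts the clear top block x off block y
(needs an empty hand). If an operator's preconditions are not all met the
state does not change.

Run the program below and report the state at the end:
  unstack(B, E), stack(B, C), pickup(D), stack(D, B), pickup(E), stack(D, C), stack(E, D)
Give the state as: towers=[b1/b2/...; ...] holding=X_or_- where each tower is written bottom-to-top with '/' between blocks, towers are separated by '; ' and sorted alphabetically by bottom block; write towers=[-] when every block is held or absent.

step 1 (unstack(B, E)): towers=[A/C; D; E] holding=B
step 2 (stack(B, C)): towers=[A/C/B; D; E] holding=-
step 3 (pickup(D)): towers=[A/C/B; E] holding=D
step 4 (stack(D, B)): towers=[A/C/B/D; E] holding=-
step 5 (pickup(E)): towers=[A/C/B/D] holding=E
step 6 (stack(D, C)) [no-op]: towers=[A/C/B/D] holding=E
step 7 (stack(E, D)): towers=[A/C/B/D/E] holding=-

towers=[A/C/B/D/E] holding=-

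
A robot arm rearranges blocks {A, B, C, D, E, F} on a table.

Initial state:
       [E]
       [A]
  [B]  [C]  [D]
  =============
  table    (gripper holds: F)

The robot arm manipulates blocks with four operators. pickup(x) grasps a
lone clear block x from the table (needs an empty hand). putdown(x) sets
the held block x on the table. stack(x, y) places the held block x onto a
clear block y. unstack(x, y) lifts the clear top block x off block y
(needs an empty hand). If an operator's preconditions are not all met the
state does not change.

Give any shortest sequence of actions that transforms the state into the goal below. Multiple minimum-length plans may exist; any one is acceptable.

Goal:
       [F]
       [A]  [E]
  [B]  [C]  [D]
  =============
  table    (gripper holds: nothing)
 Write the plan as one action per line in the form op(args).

step 1 (putdown(F)): towers=[B; C/A/E; D; F] holding=-
step 2 (unstack(E, A)): towers=[B; C/A; D; F] holding=E
step 3 (stack(E, D)): towers=[B; C/A; D/E; F] holding=-
step 4 (pickup(F)): towers=[B; C/A; D/E] holding=F
step 5 (stack(F, A)): towers=[B; C/A/F; D/E] holding=-
goal check: towers=[B; C/A/F; D/E] holding=- — reached (length 5, optimal by BFS)

putdown(F)
unstack(E, A)
stack(E, D)
pickup(F)
stack(F, A)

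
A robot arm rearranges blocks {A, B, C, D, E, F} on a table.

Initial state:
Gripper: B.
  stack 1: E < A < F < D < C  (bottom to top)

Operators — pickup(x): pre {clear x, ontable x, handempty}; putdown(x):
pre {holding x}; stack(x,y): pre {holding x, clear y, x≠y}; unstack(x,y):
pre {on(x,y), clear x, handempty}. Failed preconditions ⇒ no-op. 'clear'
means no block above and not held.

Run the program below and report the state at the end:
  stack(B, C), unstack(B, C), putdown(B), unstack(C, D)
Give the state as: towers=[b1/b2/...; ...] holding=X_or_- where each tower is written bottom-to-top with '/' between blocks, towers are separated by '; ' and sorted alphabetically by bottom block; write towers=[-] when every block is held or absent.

towers=[B; E/A/F/D] holding=C

step 1 (stack(B, C)): towers=[E/A/F/D/C/B] holding=-
step 2 (unstack(B, C)): towers=[E/A/F/D/C] holding=B
step 3 (putdown(B)): towers=[B; E/A/F/D/C] holding=-
step 4 (unstack(C, D)): towers=[B; E/A/F/D] holding=C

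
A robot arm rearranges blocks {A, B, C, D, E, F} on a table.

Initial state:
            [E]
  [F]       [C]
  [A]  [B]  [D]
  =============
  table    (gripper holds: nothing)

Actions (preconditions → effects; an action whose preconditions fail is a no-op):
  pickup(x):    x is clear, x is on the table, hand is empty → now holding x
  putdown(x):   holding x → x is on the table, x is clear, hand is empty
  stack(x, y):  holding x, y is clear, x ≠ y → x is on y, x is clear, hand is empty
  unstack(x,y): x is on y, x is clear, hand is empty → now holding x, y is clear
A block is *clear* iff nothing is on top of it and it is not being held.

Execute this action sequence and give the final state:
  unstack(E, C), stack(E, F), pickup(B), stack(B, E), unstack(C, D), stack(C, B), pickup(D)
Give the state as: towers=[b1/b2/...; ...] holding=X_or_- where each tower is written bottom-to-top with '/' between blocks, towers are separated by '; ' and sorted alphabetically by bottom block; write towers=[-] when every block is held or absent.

towers=[A/F/E/B/C] holding=D

step 1 (unstack(E, C)): towers=[A/F; B; D/C] holding=E
step 2 (stack(E, F)): towers=[A/F/E; B; D/C] holding=-
step 3 (pickup(B)): towers=[A/F/E; D/C] holding=B
step 4 (stack(B, E)): towers=[A/F/E/B; D/C] holding=-
step 5 (unstack(C, D)): towers=[A/F/E/B; D] holding=C
step 6 (stack(C, B)): towers=[A/F/E/B/C; D] holding=-
step 7 (pickup(D)): towers=[A/F/E/B/C] holding=D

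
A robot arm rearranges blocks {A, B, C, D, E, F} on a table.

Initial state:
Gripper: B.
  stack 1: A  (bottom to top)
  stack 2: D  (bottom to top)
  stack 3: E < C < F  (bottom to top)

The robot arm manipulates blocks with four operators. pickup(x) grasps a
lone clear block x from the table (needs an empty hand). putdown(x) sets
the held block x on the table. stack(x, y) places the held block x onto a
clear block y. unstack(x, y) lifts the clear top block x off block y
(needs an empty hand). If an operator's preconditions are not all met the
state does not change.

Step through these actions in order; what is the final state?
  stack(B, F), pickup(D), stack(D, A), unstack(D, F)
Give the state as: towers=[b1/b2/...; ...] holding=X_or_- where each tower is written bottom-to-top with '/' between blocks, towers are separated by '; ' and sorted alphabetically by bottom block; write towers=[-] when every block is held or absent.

towers=[A/D; E/C/F/B] holding=-

step 1 (stack(B, F)): towers=[A; D; E/C/F/B] holding=-
step 2 (pickup(D)): towers=[A; E/C/F/B] holding=D
step 3 (stack(D, A)): towers=[A/D; E/C/F/B] holding=-
step 4 (unstack(D, F)) [no-op]: towers=[A/D; E/C/F/B] holding=-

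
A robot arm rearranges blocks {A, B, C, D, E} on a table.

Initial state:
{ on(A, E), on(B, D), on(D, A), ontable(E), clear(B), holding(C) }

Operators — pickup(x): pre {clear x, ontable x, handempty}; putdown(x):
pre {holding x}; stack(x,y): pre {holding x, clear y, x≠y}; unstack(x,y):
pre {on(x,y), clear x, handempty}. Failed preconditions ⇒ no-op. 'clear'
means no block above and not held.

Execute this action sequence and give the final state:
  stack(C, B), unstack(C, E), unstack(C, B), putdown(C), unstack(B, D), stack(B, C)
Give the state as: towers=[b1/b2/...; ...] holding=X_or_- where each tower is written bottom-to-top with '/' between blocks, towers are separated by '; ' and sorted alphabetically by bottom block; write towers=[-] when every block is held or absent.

step 1 (stack(C, B)): towers=[E/A/D/B/C] holding=-
step 2 (unstack(C, E)) [no-op]: towers=[E/A/D/B/C] holding=-
step 3 (unstack(C, B)): towers=[E/A/D/B] holding=C
step 4 (putdown(C)): towers=[C; E/A/D/B] holding=-
step 5 (unstack(B, D)): towers=[C; E/A/D] holding=B
step 6 (stack(B, C)): towers=[C/B; E/A/D] holding=-

towers=[C/B; E/A/D] holding=-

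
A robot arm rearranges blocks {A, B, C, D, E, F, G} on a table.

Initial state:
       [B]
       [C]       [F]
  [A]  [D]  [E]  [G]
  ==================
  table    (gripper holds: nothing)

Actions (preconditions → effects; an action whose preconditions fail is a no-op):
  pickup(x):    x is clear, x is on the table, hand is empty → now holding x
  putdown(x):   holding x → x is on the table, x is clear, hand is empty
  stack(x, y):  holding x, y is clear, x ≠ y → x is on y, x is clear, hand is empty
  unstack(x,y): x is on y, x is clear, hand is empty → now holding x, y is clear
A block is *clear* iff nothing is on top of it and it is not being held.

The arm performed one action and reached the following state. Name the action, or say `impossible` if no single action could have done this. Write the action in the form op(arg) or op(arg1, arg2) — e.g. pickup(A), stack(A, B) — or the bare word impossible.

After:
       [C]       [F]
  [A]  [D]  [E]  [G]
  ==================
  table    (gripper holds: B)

unstack(B, C)

target: towers=[A; D/C; E; G/F] holding=B
     unstack(B, C) → towers=[A; D/C; E; G/F] holding=B  ← match
     unstack(F, G) → towers=[A; D/C/B; E; G] holding=F
         pickup(A) → towers=[D/C/B; E; G/F] holding=A
         pickup(E) → towers=[A; D/C/B; G/F] holding=E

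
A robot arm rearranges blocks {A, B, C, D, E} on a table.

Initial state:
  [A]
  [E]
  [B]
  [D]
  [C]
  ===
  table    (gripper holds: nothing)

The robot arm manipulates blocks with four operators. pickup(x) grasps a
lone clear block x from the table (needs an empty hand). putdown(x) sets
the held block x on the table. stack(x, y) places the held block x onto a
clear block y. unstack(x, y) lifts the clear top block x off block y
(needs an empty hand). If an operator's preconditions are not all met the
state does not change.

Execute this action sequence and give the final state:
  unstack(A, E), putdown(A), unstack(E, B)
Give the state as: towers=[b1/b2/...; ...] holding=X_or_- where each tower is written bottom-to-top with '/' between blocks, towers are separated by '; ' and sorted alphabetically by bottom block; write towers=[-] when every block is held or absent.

towers=[A; C/D/B] holding=E

step 1 (unstack(A, E)): towers=[C/D/B/E] holding=A
step 2 (putdown(A)): towers=[A; C/D/B/E] holding=-
step 3 (unstack(E, B)): towers=[A; C/D/B] holding=E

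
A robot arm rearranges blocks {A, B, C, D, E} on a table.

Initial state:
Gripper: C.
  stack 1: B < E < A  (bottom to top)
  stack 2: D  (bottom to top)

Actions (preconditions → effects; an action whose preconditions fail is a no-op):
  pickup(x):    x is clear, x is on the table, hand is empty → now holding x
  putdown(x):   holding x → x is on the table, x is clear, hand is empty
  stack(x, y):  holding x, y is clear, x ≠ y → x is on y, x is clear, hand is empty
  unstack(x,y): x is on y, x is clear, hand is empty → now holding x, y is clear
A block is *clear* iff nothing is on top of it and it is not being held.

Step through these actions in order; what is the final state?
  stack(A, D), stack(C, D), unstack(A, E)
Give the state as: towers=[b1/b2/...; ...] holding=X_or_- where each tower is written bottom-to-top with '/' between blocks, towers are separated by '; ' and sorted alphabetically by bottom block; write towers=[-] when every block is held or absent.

step 1 (stack(A, D)) [no-op]: towers=[B/E/A; D] holding=C
step 2 (stack(C, D)): towers=[B/E/A; D/C] holding=-
step 3 (unstack(A, E)): towers=[B/E; D/C] holding=A

towers=[B/E; D/C] holding=A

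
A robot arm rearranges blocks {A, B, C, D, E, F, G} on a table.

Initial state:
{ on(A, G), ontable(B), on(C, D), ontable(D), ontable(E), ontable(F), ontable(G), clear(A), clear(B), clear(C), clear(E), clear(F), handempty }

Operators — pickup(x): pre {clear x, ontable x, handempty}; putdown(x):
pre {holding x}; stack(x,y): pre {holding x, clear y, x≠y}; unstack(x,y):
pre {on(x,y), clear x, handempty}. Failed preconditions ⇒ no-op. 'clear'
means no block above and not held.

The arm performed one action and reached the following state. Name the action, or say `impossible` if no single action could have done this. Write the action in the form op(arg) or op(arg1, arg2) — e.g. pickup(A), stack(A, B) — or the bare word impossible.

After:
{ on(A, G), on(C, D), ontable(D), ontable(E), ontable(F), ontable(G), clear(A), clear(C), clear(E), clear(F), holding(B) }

target: towers=[D/C; E; F; G/A] holding=B
         pickup(B) → towers=[D/C; E; F; G/A] holding=B  ← match
         pickup(F) → towers=[B; D/C; E; G/A] holding=F
     unstack(A, G) → towers=[B; D/C; E; F; G] holding=A
         pickup(E) → towers=[B; D/C; F; G/A] holding=E
     unstack(C, D) → towers=[B; D; E; F; G/A] holding=C

pickup(B)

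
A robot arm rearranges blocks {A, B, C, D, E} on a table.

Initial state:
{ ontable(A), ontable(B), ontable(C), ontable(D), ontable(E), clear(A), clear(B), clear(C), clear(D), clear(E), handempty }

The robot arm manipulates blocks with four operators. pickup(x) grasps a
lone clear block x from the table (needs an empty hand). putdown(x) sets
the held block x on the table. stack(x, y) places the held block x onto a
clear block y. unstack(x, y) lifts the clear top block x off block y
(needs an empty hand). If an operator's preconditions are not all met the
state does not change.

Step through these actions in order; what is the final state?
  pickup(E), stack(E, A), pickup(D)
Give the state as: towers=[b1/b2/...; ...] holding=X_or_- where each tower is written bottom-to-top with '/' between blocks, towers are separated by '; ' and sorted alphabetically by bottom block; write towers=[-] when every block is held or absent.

step 1 (pickup(E)): towers=[A; B; C; D] holding=E
step 2 (stack(E, A)): towers=[A/E; B; C; D] holding=-
step 3 (pickup(D)): towers=[A/E; B; C] holding=D

towers=[A/E; B; C] holding=D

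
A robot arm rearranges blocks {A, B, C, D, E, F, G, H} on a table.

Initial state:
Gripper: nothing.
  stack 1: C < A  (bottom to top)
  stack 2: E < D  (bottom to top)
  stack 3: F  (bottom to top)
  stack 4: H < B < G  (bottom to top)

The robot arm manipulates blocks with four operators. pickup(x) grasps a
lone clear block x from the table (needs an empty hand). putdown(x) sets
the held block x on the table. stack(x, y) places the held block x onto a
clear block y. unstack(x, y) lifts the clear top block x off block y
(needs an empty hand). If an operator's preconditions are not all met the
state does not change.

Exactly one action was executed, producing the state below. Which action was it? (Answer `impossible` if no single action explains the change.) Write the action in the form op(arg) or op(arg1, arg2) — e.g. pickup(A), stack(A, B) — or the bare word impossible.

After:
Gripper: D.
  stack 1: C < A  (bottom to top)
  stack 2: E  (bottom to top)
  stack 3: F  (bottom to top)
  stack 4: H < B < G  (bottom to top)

target: towers=[C/A; E; F; H/B/G] holding=D
     unstack(G, B) → towers=[C/A; E/D; F; H/B] holding=G
     unstack(A, C) → towers=[C; E/D; F; H/B/G] holding=A
         pickup(F) → towers=[C/A; E/D; H/B/G] holding=F
     unstack(D, E) → towers=[C/A; E; F; H/B/G] holding=D  ← match

unstack(D, E)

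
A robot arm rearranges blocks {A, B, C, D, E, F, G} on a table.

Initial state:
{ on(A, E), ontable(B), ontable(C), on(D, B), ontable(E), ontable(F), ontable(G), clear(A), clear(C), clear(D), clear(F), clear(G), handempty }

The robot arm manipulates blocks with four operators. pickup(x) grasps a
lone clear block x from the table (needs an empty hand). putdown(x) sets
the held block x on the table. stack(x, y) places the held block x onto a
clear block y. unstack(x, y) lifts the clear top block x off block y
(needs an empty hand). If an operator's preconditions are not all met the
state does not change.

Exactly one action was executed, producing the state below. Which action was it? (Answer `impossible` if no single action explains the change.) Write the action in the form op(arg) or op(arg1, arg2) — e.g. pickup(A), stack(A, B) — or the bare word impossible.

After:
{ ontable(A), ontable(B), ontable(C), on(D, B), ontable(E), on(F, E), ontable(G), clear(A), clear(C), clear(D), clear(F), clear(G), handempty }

target: towers=[A; B/D; C; E/F; G] holding=-
         pickup(F) → towers=[B/D; C; E/A; G] holding=F
         pickup(G) → towers=[B/D; C; E/A; F] holding=G
     unstack(D, B) → towers=[B; C; E/A; F; G] holding=D
     unstack(A, E) → towers=[B/D; C; E; F; G] holding=A
         pickup(C) → towers=[B/D; E/A; F; G] holding=C
none of the 5 applicable actions match → impossible

impossible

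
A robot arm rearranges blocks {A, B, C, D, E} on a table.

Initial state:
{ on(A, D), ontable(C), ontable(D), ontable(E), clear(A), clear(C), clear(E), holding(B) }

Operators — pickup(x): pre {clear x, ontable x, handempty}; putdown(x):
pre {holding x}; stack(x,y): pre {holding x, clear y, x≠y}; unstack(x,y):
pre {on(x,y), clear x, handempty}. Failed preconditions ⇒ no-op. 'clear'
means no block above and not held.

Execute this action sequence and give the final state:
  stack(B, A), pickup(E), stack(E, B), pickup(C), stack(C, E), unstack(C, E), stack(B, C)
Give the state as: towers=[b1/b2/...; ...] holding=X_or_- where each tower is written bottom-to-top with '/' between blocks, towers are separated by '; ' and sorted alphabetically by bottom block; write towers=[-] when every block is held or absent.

towers=[D/A/B/E] holding=C

step 1 (stack(B, A)): towers=[C; D/A/B; E] holding=-
step 2 (pickup(E)): towers=[C; D/A/B] holding=E
step 3 (stack(E, B)): towers=[C; D/A/B/E] holding=-
step 4 (pickup(C)): towers=[D/A/B/E] holding=C
step 5 (stack(C, E)): towers=[D/A/B/E/C] holding=-
step 6 (unstack(C, E)): towers=[D/A/B/E] holding=C
step 7 (stack(B, C)) [no-op]: towers=[D/A/B/E] holding=C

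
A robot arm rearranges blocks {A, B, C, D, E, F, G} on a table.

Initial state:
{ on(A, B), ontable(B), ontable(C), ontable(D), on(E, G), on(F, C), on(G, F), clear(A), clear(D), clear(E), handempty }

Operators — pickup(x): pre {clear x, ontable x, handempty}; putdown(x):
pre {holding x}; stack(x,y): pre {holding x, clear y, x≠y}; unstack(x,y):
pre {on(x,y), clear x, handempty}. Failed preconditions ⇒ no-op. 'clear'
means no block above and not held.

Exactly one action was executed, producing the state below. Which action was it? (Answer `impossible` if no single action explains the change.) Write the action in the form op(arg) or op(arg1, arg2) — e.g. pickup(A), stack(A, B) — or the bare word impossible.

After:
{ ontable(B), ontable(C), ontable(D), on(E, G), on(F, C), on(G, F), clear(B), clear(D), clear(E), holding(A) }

unstack(A, B)

target: towers=[B; C/F/G/E; D] holding=A
         pickup(D) → towers=[B/A; C/F/G/E] holding=D
     unstack(A, B) → towers=[B; C/F/G/E; D] holding=A  ← match
     unstack(E, G) → towers=[B/A; C/F/G; D] holding=E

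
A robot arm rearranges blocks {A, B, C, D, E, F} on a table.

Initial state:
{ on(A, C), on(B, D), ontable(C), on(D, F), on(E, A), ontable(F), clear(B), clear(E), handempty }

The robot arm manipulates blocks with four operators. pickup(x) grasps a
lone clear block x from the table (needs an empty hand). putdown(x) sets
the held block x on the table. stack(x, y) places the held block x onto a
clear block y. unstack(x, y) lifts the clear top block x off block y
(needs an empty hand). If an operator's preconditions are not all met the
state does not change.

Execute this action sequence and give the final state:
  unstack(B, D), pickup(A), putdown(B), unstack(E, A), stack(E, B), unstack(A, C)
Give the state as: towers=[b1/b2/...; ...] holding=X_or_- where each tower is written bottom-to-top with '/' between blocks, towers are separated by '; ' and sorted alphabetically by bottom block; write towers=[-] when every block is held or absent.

step 1 (unstack(B, D)): towers=[C/A/E; F/D] holding=B
step 2 (pickup(A)) [no-op]: towers=[C/A/E; F/D] holding=B
step 3 (putdown(B)): towers=[B; C/A/E; F/D] holding=-
step 4 (unstack(E, A)): towers=[B; C/A; F/D] holding=E
step 5 (stack(E, B)): towers=[B/E; C/A; F/D] holding=-
step 6 (unstack(A, C)): towers=[B/E; C; F/D] holding=A

towers=[B/E; C; F/D] holding=A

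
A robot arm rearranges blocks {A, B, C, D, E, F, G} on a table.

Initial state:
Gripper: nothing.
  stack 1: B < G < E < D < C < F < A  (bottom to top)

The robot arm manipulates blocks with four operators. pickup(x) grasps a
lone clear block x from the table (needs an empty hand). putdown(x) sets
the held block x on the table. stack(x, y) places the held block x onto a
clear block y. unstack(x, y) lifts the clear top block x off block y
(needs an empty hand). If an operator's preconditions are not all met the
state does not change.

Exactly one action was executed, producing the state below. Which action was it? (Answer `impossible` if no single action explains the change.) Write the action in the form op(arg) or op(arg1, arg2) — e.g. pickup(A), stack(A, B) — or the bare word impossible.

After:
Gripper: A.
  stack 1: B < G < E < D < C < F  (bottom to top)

target: towers=[B/G/E/D/C/F] holding=A
     unstack(A, F) → towers=[B/G/E/D/C/F] holding=A  ← match

unstack(A, F)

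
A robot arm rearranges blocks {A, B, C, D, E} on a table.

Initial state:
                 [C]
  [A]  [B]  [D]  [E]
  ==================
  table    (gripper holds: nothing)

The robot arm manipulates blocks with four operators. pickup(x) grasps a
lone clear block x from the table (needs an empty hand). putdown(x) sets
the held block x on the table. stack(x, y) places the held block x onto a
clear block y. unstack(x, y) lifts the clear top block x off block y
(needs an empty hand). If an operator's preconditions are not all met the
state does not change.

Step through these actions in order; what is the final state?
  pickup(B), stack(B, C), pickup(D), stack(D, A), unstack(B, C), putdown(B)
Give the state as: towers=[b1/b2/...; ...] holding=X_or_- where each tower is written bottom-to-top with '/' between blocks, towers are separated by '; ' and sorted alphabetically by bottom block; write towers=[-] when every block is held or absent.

step 1 (pickup(B)): towers=[A; D; E/C] holding=B
step 2 (stack(B, C)): towers=[A; D; E/C/B] holding=-
step 3 (pickup(D)): towers=[A; E/C/B] holding=D
step 4 (stack(D, A)): towers=[A/D; E/C/B] holding=-
step 5 (unstack(B, C)): towers=[A/D; E/C] holding=B
step 6 (putdown(B)): towers=[A/D; B; E/C] holding=-

towers=[A/D; B; E/C] holding=-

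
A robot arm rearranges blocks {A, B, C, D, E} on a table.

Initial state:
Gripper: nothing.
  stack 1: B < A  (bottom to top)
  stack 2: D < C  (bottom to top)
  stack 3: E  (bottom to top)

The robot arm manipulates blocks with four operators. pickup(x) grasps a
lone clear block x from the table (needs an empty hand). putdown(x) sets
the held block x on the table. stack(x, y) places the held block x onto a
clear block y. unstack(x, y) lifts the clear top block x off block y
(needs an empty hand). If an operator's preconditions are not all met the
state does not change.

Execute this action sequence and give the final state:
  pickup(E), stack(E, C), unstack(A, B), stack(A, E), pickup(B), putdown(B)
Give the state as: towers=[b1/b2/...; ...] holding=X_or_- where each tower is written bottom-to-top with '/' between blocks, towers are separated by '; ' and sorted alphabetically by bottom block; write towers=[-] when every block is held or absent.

step 1 (pickup(E)): towers=[B/A; D/C] holding=E
step 2 (stack(E, C)): towers=[B/A; D/C/E] holding=-
step 3 (unstack(A, B)): towers=[B; D/C/E] holding=A
step 4 (stack(A, E)): towers=[B; D/C/E/A] holding=-
step 5 (pickup(B)): towers=[D/C/E/A] holding=B
step 6 (putdown(B)): towers=[B; D/C/E/A] holding=-

towers=[B; D/C/E/A] holding=-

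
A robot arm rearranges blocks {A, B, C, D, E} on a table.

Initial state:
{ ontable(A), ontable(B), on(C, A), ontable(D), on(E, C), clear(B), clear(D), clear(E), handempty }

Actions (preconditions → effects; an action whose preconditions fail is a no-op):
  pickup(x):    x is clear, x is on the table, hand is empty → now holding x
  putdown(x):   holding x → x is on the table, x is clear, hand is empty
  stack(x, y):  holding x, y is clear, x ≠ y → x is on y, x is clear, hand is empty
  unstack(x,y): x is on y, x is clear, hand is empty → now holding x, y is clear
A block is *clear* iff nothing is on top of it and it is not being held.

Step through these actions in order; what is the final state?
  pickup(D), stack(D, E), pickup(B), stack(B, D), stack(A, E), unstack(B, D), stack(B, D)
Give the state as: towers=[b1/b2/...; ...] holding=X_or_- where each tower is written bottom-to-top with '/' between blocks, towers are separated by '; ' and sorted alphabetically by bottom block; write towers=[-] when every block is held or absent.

towers=[A/C/E/D/B] holding=-

step 1 (pickup(D)): towers=[A/C/E; B] holding=D
step 2 (stack(D, E)): towers=[A/C/E/D; B] holding=-
step 3 (pickup(B)): towers=[A/C/E/D] holding=B
step 4 (stack(B, D)): towers=[A/C/E/D/B] holding=-
step 5 (stack(A, E)) [no-op]: towers=[A/C/E/D/B] holding=-
step 6 (unstack(B, D)): towers=[A/C/E/D] holding=B
step 7 (stack(B, D)): towers=[A/C/E/D/B] holding=-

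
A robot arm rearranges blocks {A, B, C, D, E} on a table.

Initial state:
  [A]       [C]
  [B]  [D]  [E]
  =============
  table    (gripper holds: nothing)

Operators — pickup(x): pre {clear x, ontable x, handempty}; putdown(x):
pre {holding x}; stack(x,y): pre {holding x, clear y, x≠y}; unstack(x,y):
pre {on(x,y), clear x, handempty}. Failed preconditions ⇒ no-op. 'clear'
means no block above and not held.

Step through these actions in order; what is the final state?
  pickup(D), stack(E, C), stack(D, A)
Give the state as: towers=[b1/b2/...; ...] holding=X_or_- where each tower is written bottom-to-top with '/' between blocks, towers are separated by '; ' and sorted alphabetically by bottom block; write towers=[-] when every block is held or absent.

towers=[B/A/D; E/C] holding=-

step 1 (pickup(D)): towers=[B/A; E/C] holding=D
step 2 (stack(E, C)) [no-op]: towers=[B/A; E/C] holding=D
step 3 (stack(D, A)): towers=[B/A/D; E/C] holding=-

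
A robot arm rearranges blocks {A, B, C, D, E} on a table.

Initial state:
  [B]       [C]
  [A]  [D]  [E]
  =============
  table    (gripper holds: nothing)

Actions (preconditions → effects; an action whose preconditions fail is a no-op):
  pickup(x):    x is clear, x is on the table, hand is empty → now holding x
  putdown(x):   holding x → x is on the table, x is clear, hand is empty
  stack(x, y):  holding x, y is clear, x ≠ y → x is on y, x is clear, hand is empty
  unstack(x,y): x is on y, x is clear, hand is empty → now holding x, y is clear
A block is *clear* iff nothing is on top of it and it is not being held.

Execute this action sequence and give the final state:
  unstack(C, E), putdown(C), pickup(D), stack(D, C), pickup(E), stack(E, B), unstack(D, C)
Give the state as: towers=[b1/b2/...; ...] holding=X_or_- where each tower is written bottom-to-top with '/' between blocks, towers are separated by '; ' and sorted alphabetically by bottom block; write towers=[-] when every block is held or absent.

step 1 (unstack(C, E)): towers=[A/B; D; E] holding=C
step 2 (putdown(C)): towers=[A/B; C; D; E] holding=-
step 3 (pickup(D)): towers=[A/B; C; E] holding=D
step 4 (stack(D, C)): towers=[A/B; C/D; E] holding=-
step 5 (pickup(E)): towers=[A/B; C/D] holding=E
step 6 (stack(E, B)): towers=[A/B/E; C/D] holding=-
step 7 (unstack(D, C)): towers=[A/B/E; C] holding=D

towers=[A/B/E; C] holding=D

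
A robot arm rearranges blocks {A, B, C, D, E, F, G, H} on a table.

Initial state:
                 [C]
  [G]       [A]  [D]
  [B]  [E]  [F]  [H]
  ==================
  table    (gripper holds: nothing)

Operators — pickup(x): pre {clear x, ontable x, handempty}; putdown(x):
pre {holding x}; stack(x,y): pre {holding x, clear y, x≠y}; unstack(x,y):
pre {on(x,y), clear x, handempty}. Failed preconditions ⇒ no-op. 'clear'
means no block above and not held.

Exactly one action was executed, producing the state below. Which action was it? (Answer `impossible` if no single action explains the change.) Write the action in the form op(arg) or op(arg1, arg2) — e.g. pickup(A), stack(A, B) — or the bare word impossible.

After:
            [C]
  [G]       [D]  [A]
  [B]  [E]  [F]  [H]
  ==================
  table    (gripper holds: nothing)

impossible

target: towers=[B/G; E; F/D/C; H/A] holding=-
     unstack(G, B) → towers=[B; E; F/A; H/D/C] holding=G
     unstack(A, F) → towers=[B/G; E; F; H/D/C] holding=A
         pickup(E) → towers=[B/G; F/A; H/D/C] holding=E
     unstack(C, D) → towers=[B/G; E; F/A; H/D] holding=C
none of the 4 applicable actions match → impossible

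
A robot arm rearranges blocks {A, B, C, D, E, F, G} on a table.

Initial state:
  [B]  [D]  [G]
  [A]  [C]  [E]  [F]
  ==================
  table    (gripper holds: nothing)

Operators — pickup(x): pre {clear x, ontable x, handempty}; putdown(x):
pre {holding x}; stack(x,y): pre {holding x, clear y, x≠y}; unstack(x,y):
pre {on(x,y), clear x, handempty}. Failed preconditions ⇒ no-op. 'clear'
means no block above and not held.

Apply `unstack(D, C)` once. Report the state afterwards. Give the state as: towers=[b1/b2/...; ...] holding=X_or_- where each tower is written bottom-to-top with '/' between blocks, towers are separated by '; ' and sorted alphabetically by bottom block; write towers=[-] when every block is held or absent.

towers=[A/B; C; E/G; F] holding=D

before: towers=[A/B; C/D; E/G; F] holding=-
pre[unstack(D, C)]: on(D,C) yes, clear(D) yes, handempty yes
all met → apply unstack(D, C)
after:  towers=[A/B; C; E/G; F] holding=D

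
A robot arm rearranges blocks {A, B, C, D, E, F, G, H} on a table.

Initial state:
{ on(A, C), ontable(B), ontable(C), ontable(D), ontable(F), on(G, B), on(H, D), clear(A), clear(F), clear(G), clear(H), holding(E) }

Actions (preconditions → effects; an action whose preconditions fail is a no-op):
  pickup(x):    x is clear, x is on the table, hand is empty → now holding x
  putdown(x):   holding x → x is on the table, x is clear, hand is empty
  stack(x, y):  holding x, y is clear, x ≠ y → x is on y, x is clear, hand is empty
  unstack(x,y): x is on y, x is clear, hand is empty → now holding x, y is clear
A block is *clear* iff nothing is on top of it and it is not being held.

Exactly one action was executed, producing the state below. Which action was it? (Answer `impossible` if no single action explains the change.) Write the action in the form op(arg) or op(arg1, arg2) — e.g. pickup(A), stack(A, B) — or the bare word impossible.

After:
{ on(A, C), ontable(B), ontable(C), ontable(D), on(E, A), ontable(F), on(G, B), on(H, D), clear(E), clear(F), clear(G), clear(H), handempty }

target: towers=[B/G; C/A/E; D/H; F] holding=-
        putdown(E) → towers=[B/G; C/A; D/H; E; F] holding=-
       stack(E, G) → towers=[B/G/E; C/A; D/H; F] holding=-
       stack(E, A) → towers=[B/G; C/A/E; D/H; F] holding=-  ← match
       stack(E, H) → towers=[B/G; C/A; D/H/E; F] holding=-
       stack(E, F) → towers=[B/G; C/A; D/H; F/E] holding=-

stack(E, A)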